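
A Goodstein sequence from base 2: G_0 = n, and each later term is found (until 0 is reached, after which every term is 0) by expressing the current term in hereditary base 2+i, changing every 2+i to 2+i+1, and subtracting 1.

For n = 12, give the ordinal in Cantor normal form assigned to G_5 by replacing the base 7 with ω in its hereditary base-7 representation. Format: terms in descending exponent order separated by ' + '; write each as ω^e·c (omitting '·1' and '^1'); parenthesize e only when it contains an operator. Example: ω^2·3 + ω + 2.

ω^(ω + 1) + ω^2·2 + ω + 4

step 0: 12 = 2^(2 + 1) + 2^2; sub 3 for 2: 3^(3 + 1) + 3^3; = 108; G_1 = 108−1 = 107
step 1: 107 = 3^(3 + 1) + 2·3^2 + 2·3 + 2; sub 4 for 3: 4^(4 + 1) + 2·4^2 + 2·4 + 2; = 1066; G_2 = 1066−1 = 1065
step 2: 1065 = 4^(4 + 1) + 2·4^2 + 2·4 + 1; sub 5 for 4: 5^(5 + 1) + 2·5^2 + 2·5 + 1; = 15686; G_3 = 15686−1 = 15685
step 3: 15685 = 5^(5 + 1) + 2·5^2 + 2·5; sub 6 for 5: 6^(6 + 1) + 2·6^2 + 2·6; = 280020; G_4 = 280020−1 = 280019
step 4: 280019 = 6^(6 + 1) + 2·6^2 + 6 + 5; sub 7 for 6: 7^(7 + 1) + 2·7^2 + 7 + 5; = 5764911; G_5 = 5764911−1 = 5764910
step 5: 5764910 = 7^(7 + 1) + 2·7^2 + 7 + 4; sub 8 for 7: 8^(8 + 1) + 2·8^2 + 8 + 4; = 134217868; G_6 = 134217868−1 = 134217867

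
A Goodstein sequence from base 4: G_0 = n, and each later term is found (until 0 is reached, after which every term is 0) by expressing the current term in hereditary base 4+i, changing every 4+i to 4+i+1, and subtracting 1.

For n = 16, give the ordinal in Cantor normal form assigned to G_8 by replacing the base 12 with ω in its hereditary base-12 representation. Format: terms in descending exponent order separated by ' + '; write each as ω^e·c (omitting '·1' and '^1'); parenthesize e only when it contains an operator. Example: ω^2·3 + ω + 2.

G_0=16  [base 4] 4^2  →[4↦5]→  5^2 = 25  −1 ⇒ G_1=24
G_1=24  [base 5] 4·5 + 4  →[5↦6]→  4·6 + 4 = 28  −1 ⇒ G_2=27
G_2=27  [base 6] 4·6 + 3  →[6↦7]→  4·7 + 3 = 31  −1 ⇒ G_3=30
G_3=30  [base 7] 4·7 + 2  →[7↦8]→  4·8 + 2 = 34  −1 ⇒ G_4=33
G_4=33  [base 8] 4·8 + 1  →[8↦9]→  4·9 + 1 = 37  −1 ⇒ G_5=36
G_5=36  [base 9] 4·9  →[9↦10]→  4·10 = 40  −1 ⇒ G_6=39
G_6=39  [base 10] 3·10 + 9  →[10↦11]→  3·11 + 9 = 42  −1 ⇒ G_7=41
G_7=41  [base 11] 3·11 + 8  →[11↦12]→  3·12 + 8 = 44  −1 ⇒ G_8=43

ω·3 + 7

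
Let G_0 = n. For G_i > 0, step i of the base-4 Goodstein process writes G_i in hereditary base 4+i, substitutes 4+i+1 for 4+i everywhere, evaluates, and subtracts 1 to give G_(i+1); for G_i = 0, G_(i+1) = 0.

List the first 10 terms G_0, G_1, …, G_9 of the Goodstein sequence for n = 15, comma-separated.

15, 17, 19, 21, 23, 24, 25, 26, 27, 28

G_0 = 15. HB_4(15) = 3·4 + 3. Bump = 18. G_1 = 17.
G_1 = 17. HB_5(17) = 3·5 + 2. Bump = 20. G_2 = 19.
G_2 = 19. HB_6(19) = 3·6 + 1. Bump = 22. G_3 = 21.
G_3 = 21. HB_7(21) = 3·7. Bump = 24. G_4 = 23.
G_4 = 23. HB_8(23) = 2·8 + 7. Bump = 25. G_5 = 24.
G_5 = 24. HB_9(24) = 2·9 + 6. Bump = 26. G_6 = 25.
G_6 = 25. HB_10(25) = 2·10 + 5. Bump = 27. G_7 = 26.
G_7 = 26. HB_11(26) = 2·11 + 4. Bump = 28. G_8 = 27.
G_8 = 27. HB_12(27) = 2·12 + 3. Bump = 29. G_9 = 28.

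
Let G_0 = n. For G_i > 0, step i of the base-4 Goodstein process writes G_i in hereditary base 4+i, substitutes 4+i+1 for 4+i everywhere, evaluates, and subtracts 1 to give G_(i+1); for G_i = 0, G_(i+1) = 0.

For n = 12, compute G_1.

14

G_0 = 12. HB_4(12) = 3·4. Bump = 15. G_1 = 14.
G_1 = 14. HB_5(14) = 2·5 + 4. Bump = 16. G_2 = 15.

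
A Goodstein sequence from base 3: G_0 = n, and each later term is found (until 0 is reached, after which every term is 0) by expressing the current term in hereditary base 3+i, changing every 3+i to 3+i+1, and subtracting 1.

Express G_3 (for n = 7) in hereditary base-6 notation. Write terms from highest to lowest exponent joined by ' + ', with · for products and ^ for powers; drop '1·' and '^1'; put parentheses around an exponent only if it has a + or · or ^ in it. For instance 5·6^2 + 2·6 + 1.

6 + 3

G_0 = 7. HB_3(7) = 2·3 + 1. Bump = 9. G_1 = 8.
G_1 = 8. HB_4(8) = 2·4. Bump = 10. G_2 = 9.
G_2 = 9. HB_5(9) = 5 + 4. Bump = 10. G_3 = 9.
G_3 = 9. HB_6(9) = 6 + 3. Bump = 10. G_4 = 9.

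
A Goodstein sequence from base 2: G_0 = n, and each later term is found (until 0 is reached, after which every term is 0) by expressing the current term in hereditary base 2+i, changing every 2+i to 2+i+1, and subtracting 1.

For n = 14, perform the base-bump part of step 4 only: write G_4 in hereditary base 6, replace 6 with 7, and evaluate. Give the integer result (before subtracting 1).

5862841

step 0: 14 = 2^(2 + 1) + 2^2 + 2; sub 3 for 2: 3^(3 + 1) + 3^3 + 3; = 111; G_1 = 111−1 = 110
step 1: 110 = 3^(3 + 1) + 3^3 + 2; sub 4 for 3: 4^(4 + 1) + 4^4 + 2; = 1282; G_2 = 1282−1 = 1281
step 2: 1281 = 4^(4 + 1) + 4^4 + 1; sub 5 for 4: 5^(5 + 1) + 5^5 + 1; = 18751; G_3 = 18751−1 = 18750
step 3: 18750 = 5^(5 + 1) + 5^5; sub 6 for 5: 6^(6 + 1) + 6^6; = 326592; G_4 = 326592−1 = 326591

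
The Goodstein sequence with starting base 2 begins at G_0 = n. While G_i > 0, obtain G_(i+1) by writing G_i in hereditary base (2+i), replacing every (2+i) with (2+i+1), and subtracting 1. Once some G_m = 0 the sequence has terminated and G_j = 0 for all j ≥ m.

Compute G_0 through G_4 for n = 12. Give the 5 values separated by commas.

G_0 = 12. HB_2(12) = 2^(2 + 1) + 2^2. Bump = 108. G_1 = 107.
G_1 = 107. HB_3(107) = 3^(3 + 1) + 2·3^2 + 2·3 + 2. Bump = 1066. G_2 = 1065.
G_2 = 1065. HB_4(1065) = 4^(4 + 1) + 2·4^2 + 2·4 + 1. Bump = 15686. G_3 = 15685.
G_3 = 15685. HB_5(15685) = 5^(5 + 1) + 2·5^2 + 2·5. Bump = 280020. G_4 = 280019.

12, 107, 1065, 15685, 280019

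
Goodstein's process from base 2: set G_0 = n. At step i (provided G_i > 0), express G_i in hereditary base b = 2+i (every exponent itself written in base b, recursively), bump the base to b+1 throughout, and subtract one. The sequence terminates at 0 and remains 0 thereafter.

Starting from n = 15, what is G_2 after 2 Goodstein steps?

1283

step 0: 15 = 2^(2 + 1) + 2^2 + 2 + 1; sub 3 for 2: 3^(3 + 1) + 3^3 + 3 + 1; = 112; G_1 = 112−1 = 111
step 1: 111 = 3^(3 + 1) + 3^3 + 3; sub 4 for 3: 4^(4 + 1) + 4^4 + 4; = 1284; G_2 = 1284−1 = 1283
step 2: 1283 = 4^(4 + 1) + 4^4 + 3; sub 5 for 4: 5^(5 + 1) + 5^5 + 3; = 18753; G_3 = 18753−1 = 18752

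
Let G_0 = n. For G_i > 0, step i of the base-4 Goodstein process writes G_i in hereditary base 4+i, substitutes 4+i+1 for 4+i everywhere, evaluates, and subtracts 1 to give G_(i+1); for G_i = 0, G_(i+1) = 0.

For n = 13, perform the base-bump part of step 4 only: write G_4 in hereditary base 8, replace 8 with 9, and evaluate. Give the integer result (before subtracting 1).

21

i=0: 13 = 3·4 + 1 (b=4); 4→5: 3·5 + 1 = 16; 16−1 = 15
i=1: 15 = 3·5 (b=5); 5→6: 3·6 = 18; 18−1 = 17
i=2: 17 = 2·6 + 5 (b=6); 6→7: 2·7 + 5 = 19; 19−1 = 18
i=3: 18 = 2·7 + 4 (b=7); 7→8: 2·8 + 4 = 20; 20−1 = 19
i=4: 19 = 2·8 + 3 (b=8); 8→9: 2·9 + 3 = 21; 21−1 = 20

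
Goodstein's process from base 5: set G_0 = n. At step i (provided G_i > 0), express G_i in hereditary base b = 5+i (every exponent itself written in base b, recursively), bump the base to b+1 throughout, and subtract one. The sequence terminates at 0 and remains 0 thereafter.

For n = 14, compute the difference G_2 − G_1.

i=0: 14 = 2·5 + 4 (b=5); 5→6: 2·6 + 4 = 16; 16−1 = 15
i=1: 15 = 2·6 + 3 (b=6); 6→7: 2·7 + 3 = 17; 17−1 = 16

1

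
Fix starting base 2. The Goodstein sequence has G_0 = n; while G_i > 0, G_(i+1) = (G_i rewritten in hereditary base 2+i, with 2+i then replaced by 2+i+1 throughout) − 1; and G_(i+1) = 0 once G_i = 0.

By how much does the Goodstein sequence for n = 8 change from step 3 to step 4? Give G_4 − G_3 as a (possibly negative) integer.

87085

8 —HB2→ 2^(2 + 1) —bump→ 3^(3 + 1) = 81 —(−1)→ 80
80 —HB3→ 2·3^3 + 2·3^2 + 2·3 + 2 —bump→ 2·4^4 + 2·4^2 + 2·4 + 2 = 554 —(−1)→ 553
553 —HB4→ 2·4^4 + 2·4^2 + 2·4 + 1 —bump→ 2·5^5 + 2·5^2 + 2·5 + 1 = 6311 —(−1)→ 6310
6310 —HB5→ 2·5^5 + 2·5^2 + 2·5 —bump→ 2·6^6 + 2·6^2 + 2·6 = 93396 —(−1)→ 93395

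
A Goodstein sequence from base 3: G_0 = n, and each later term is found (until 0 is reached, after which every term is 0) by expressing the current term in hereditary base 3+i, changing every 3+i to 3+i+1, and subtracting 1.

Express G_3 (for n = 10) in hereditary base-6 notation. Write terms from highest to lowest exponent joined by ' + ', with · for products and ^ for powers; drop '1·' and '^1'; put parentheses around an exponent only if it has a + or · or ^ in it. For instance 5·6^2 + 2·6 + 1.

[0] 10 ≡ 3^2 + 1 (base 3). Lift 4: 17. −1: 16.
[1] 16 ≡ 4^2 (base 4). Lift 5: 25. −1: 24.
[2] 24 ≡ 4·5 + 4 (base 5). Lift 6: 28. −1: 27.
[3] 27 ≡ 4·6 + 3 (base 6). Lift 7: 31. −1: 30.

4·6 + 3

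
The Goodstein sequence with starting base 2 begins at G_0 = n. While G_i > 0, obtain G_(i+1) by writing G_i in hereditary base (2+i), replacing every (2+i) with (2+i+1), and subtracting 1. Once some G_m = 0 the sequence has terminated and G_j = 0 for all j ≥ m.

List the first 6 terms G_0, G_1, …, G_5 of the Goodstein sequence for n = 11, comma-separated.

11, 84, 1027, 15627, 279937, 5764801

G_0 = 11. HB_2(11) = 2^(2 + 1) + 2 + 1. Bump = 85. G_1 = 84.
G_1 = 84. HB_3(84) = 3^(3 + 1) + 3. Bump = 1028. G_2 = 1027.
G_2 = 1027. HB_4(1027) = 4^(4 + 1) + 3. Bump = 15628. G_3 = 15627.
G_3 = 15627. HB_5(15627) = 5^(5 + 1) + 2. Bump = 279938. G_4 = 279937.
G_4 = 279937. HB_6(279937) = 6^(6 + 1) + 1. Bump = 5764802. G_5 = 5764801.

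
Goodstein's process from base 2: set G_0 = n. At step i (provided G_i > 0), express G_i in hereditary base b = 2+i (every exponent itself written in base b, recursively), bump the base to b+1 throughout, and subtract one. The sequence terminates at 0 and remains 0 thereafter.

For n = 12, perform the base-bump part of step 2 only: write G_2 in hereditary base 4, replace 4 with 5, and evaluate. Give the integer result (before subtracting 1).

step 0: 12 = 2^(2 + 1) + 2^2; sub 3 for 2: 3^(3 + 1) + 3^3; = 108; G_1 = 108−1 = 107
step 1: 107 = 3^(3 + 1) + 2·3^2 + 2·3 + 2; sub 4 for 3: 4^(4 + 1) + 2·4^2 + 2·4 + 2; = 1066; G_2 = 1066−1 = 1065
step 2: 1065 = 4^(4 + 1) + 2·4^2 + 2·4 + 1; sub 5 for 4: 5^(5 + 1) + 2·5^2 + 2·5 + 1; = 15686; G_3 = 15686−1 = 15685

15686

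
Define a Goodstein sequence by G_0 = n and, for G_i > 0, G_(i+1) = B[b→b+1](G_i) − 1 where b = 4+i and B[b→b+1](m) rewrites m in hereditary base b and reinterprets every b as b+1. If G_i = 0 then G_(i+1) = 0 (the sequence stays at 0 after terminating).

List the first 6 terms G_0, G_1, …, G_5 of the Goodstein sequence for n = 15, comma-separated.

15, 17, 19, 21, 23, 24

i=0: 15 = 3·4 + 3 (b=4); 4→5: 3·5 + 3 = 18; 18−1 = 17
i=1: 17 = 3·5 + 2 (b=5); 5→6: 3·6 + 2 = 20; 20−1 = 19
i=2: 19 = 3·6 + 1 (b=6); 6→7: 3·7 + 1 = 22; 22−1 = 21
i=3: 21 = 3·7 (b=7); 7→8: 3·8 = 24; 24−1 = 23
i=4: 23 = 2·8 + 7 (b=8); 8→9: 2·9 + 7 = 25; 25−1 = 24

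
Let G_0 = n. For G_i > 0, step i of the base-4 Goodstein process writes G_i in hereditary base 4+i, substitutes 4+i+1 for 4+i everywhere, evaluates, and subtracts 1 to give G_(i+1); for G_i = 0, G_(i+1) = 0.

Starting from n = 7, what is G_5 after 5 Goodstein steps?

6

i=0: 7 = 4 + 3 (b=4); 4→5: 5 + 3 = 8; 8−1 = 7
i=1: 7 = 5 + 2 (b=5); 5→6: 6 + 2 = 8; 8−1 = 7
i=2: 7 = 6 + 1 (b=6); 6→7: 7 + 1 = 8; 8−1 = 7
i=3: 7 = 7 (b=7); 7→8: 8 = 8; 8−1 = 7
i=4: 7 = 7 (b=8); 8→9: 7 = 7; 7−1 = 6
i=5: 6 = 6 (b=9); 9→10: 6 = 6; 6−1 = 5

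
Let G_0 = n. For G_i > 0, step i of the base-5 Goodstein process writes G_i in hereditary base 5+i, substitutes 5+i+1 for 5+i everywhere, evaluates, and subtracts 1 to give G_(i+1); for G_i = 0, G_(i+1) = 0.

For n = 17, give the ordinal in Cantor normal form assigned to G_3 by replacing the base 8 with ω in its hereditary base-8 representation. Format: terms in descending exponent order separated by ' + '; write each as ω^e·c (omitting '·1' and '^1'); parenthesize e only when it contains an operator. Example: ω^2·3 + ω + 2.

base 5: 17 = 3·5 + 2; at 6: 3·6 + 2 = 20; next = 19
base 6: 19 = 3·6 + 1; at 7: 3·7 + 1 = 22; next = 21
base 7: 21 = 3·7; at 8: 3·8 = 24; next = 23

ω·2 + 7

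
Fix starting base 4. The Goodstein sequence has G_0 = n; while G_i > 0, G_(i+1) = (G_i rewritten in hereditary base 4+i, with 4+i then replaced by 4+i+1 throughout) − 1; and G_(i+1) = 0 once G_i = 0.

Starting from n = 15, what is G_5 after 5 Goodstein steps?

i=0: 15 = 3·4 + 3 (b=4); 4→5: 3·5 + 3 = 18; 18−1 = 17
i=1: 17 = 3·5 + 2 (b=5); 5→6: 3·6 + 2 = 20; 20−1 = 19
i=2: 19 = 3·6 + 1 (b=6); 6→7: 3·7 + 1 = 22; 22−1 = 21
i=3: 21 = 3·7 (b=7); 7→8: 3·8 = 24; 24−1 = 23
i=4: 23 = 2·8 + 7 (b=8); 8→9: 2·9 + 7 = 25; 25−1 = 24
i=5: 24 = 2·9 + 6 (b=9); 9→10: 2·10 + 6 = 26; 26−1 = 25

24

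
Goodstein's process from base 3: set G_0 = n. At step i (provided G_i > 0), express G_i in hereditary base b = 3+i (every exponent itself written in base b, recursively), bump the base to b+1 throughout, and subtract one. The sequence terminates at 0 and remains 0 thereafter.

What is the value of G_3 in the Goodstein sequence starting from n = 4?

G_0=4  [base 3] 3 + 1  →[3↦4]→  4 + 1 = 5  −1 ⇒ G_1=4
G_1=4  [base 4] 4  →[4↦5]→  5 = 5  −1 ⇒ G_2=4
G_2=4  [base 5] 4  →[5↦6]→  4 = 4  −1 ⇒ G_3=3
G_3=3  [base 6] 3  →[6↦7]→  3 = 3  −1 ⇒ G_4=2

3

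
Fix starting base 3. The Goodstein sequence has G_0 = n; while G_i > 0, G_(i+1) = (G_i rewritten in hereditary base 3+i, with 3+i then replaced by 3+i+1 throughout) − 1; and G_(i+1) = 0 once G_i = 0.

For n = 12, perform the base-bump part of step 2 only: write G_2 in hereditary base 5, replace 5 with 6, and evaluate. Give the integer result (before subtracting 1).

(0) 12|_3 = 3^2 + 3 ↦ 4^2 + 4|_4 = 20 ⇒ 19
(1) 19|_4 = 4^2 + 3 ↦ 5^2 + 3|_5 = 28 ⇒ 27
(2) 27|_5 = 5^2 + 2 ↦ 6^2 + 2|_6 = 38 ⇒ 37

38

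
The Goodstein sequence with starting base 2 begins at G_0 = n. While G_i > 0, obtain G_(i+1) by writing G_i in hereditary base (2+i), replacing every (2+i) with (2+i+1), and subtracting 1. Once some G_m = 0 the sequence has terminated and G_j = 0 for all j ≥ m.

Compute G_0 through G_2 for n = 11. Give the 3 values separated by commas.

11, 84, 1027

(0) 11|_2 = 2^(2 + 1) + 2 + 1 ↦ 3^(3 + 1) + 3 + 1|_3 = 85 ⇒ 84
(1) 84|_3 = 3^(3 + 1) + 3 ↦ 4^(4 + 1) + 4|_4 = 1028 ⇒ 1027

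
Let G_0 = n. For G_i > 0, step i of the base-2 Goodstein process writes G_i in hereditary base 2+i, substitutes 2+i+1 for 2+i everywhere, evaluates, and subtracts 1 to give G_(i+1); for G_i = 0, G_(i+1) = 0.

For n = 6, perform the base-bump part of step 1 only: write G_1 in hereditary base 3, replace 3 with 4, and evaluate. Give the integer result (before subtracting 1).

258

G_0=6  [base 2] 2^2 + 2  →[2↦3]→  3^3 + 3 = 30  −1 ⇒ G_1=29
G_1=29  [base 3] 3^3 + 2  →[3↦4]→  4^4 + 2 = 258  −1 ⇒ G_2=257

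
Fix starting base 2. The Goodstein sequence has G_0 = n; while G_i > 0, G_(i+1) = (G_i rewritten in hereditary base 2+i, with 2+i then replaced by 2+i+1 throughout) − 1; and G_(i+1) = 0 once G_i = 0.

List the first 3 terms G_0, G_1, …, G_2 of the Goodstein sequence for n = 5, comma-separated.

5, 27, 255

base 2: 5 = 2^2 + 1; at 3: 3^3 + 1 = 28; next = 27
base 3: 27 = 3^3; at 4: 4^4 = 256; next = 255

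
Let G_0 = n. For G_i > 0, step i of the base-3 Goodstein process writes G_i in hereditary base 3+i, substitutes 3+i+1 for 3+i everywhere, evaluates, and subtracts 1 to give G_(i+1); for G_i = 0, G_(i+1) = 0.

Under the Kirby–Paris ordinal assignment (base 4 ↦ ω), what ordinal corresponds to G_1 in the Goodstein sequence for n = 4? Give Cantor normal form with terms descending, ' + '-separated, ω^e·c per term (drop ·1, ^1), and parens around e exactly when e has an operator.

i=0: 4 = 3 + 1 (b=3); 3→4: 4 + 1 = 5; 5−1 = 4
i=1: 4 = 4 (b=4); 4→5: 5 = 5; 5−1 = 4

ω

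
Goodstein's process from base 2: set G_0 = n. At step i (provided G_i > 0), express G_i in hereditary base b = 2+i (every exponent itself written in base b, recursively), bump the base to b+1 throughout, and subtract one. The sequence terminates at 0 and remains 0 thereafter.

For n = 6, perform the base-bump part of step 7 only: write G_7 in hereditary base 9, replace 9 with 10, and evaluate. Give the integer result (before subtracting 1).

(0) 6|_2 = 2^2 + 2 ↦ 3^3 + 3|_3 = 30 ⇒ 29
(1) 29|_3 = 3^3 + 2 ↦ 4^4 + 2|_4 = 258 ⇒ 257
(2) 257|_4 = 4^4 + 1 ↦ 5^5 + 1|_5 = 3126 ⇒ 3125
(3) 3125|_5 = 5^5 ↦ 6^6|_6 = 46656 ⇒ 46655
(4) 46655|_6 = 5·6^5 + 5·6^4 + 5·6^3 + 5·6^2 + 5·6 + 5 ↦ 5·7^5 + 5·7^4 + 5·7^3 + 5·7^2 + 5·7 + 5|_7 = 98040 ⇒ 98039
(5) 98039|_7 = 5·7^5 + 5·7^4 + 5·7^3 + 5·7^2 + 5·7 + 4 ↦ 5·8^5 + 5·8^4 + 5·8^3 + 5·8^2 + 5·8 + 4|_8 = 187244 ⇒ 187243
(6) 187243|_8 = 5·8^5 + 5·8^4 + 5·8^3 + 5·8^2 + 5·8 + 3 ↦ 5·9^5 + 5·9^4 + 5·9^3 + 5·9^2 + 5·9 + 3|_9 = 332148 ⇒ 332147

555552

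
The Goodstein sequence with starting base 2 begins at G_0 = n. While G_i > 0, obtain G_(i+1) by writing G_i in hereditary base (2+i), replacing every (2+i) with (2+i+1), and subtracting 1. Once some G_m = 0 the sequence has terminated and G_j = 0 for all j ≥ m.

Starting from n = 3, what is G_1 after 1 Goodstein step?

3

G_0 = 3. HB_2(3) = 2 + 1. Bump = 4. G_1 = 3.
G_1 = 3. HB_3(3) = 3. Bump = 4. G_2 = 3.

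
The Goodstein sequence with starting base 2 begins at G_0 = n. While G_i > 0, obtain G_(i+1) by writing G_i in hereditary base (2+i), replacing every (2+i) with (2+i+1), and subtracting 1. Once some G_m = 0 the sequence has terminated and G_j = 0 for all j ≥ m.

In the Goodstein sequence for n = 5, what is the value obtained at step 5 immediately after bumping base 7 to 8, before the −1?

G_0=5  [base 2] 2^2 + 1  →[2↦3]→  3^3 + 1 = 28  −1 ⇒ G_1=27
G_1=27  [base 3] 3^3  →[3↦4]→  4^4 = 256  −1 ⇒ G_2=255
G_2=255  [base 4] 3·4^3 + 3·4^2 + 3·4 + 3  →[4↦5]→  3·5^3 + 3·5^2 + 3·5 + 3 = 468  −1 ⇒ G_3=467
G_3=467  [base 5] 3·5^3 + 3·5^2 + 3·5 + 2  →[5↦6]→  3·6^3 + 3·6^2 + 3·6 + 2 = 776  −1 ⇒ G_4=775
G_4=775  [base 6] 3·6^3 + 3·6^2 + 3·6 + 1  →[6↦7]→  3·7^3 + 3·7^2 + 3·7 + 1 = 1198  −1 ⇒ G_5=1197
G_5=1197  [base 7] 3·7^3 + 3·7^2 + 3·7  →[7↦8]→  3·8^3 + 3·8^2 + 3·8 = 1752  −1 ⇒ G_6=1751

1752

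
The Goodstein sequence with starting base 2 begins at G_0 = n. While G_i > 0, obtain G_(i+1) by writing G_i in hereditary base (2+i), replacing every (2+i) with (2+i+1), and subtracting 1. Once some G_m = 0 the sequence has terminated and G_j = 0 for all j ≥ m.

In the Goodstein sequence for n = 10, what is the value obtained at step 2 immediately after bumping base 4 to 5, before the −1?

15626

10 —HB2→ 2^(2 + 1) + 2 —bump→ 3^(3 + 1) + 3 = 84 —(−1)→ 83
83 —HB3→ 3^(3 + 1) + 2 —bump→ 4^(4 + 1) + 2 = 1026 —(−1)→ 1025
1025 —HB4→ 4^(4 + 1) + 1 —bump→ 5^(5 + 1) + 1 = 15626 —(−1)→ 15625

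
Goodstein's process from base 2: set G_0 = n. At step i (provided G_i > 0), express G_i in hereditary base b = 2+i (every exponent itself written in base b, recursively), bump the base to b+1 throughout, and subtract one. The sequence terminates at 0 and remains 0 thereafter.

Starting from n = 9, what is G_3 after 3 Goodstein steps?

9 —HB2→ 2^(2 + 1) + 1 —bump→ 3^(3 + 1) + 1 = 82 —(−1)→ 81
81 —HB3→ 3^(3 + 1) —bump→ 4^(4 + 1) = 1024 —(−1)→ 1023
1023 —HB4→ 3·4^4 + 3·4^3 + 3·4^2 + 3·4 + 3 —bump→ 3·5^5 + 3·5^3 + 3·5^2 + 3·5 + 3 = 9843 —(−1)→ 9842
9842 —HB5→ 3·5^5 + 3·5^3 + 3·5^2 + 3·5 + 2 —bump→ 3·6^6 + 3·6^3 + 3·6^2 + 3·6 + 2 = 140744 —(−1)→ 140743

9842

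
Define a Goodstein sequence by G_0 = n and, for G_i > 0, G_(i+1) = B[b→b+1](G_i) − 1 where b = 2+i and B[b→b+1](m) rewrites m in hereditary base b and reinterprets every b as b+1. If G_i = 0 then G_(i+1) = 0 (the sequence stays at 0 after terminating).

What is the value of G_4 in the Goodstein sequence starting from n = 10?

279935

[0] 10 ≡ 2^(2 + 1) + 2 (base 2). Lift 3: 84. −1: 83.
[1] 83 ≡ 3^(3 + 1) + 2 (base 3). Lift 4: 1026. −1: 1025.
[2] 1025 ≡ 4^(4 + 1) + 1 (base 4). Lift 5: 15626. −1: 15625.
[3] 15625 ≡ 5^(5 + 1) (base 5). Lift 6: 279936. −1: 279935.
[4] 279935 ≡ 5·6^6 + 5·6^5 + 5·6^4 + 5·6^3 + 5·6^2 + 5·6 + 5 (base 6). Lift 7: 4215755. −1: 4215754.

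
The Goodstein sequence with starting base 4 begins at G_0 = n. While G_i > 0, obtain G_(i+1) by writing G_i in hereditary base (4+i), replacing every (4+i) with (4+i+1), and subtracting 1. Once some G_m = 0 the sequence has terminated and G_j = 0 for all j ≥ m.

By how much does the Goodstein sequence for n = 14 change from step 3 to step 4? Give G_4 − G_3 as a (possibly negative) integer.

1

(0) 14|_4 = 3·4 + 2 ↦ 3·5 + 2|_5 = 17 ⇒ 16
(1) 16|_5 = 3·5 + 1 ↦ 3·6 + 1|_6 = 19 ⇒ 18
(2) 18|_6 = 3·6 ↦ 3·7|_7 = 21 ⇒ 20
(3) 20|_7 = 2·7 + 6 ↦ 2·8 + 6|_8 = 22 ⇒ 21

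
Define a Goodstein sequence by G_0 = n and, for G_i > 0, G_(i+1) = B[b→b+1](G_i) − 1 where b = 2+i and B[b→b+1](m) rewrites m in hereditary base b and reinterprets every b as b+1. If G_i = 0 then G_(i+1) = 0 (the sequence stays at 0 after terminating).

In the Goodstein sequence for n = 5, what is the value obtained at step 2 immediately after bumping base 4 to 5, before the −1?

468

5 —HB2→ 2^2 + 1 —bump→ 3^3 + 1 = 28 —(−1)→ 27
27 —HB3→ 3^3 —bump→ 4^4 = 256 —(−1)→ 255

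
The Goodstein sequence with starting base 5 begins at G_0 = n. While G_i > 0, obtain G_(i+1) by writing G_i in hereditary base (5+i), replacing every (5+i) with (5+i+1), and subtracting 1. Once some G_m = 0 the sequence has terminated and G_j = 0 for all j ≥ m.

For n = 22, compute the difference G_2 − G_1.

i=0: 22 = 4·5 + 2 (b=5); 5→6: 4·6 + 2 = 26; 26−1 = 25
i=1: 25 = 4·6 + 1 (b=6); 6→7: 4·7 + 1 = 29; 29−1 = 28

3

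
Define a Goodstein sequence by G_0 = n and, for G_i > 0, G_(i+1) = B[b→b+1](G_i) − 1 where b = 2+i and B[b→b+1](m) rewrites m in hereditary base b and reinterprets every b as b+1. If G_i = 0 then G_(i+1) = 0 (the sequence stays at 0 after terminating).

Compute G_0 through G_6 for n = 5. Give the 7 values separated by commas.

G_0 = 5. HB_2(5) = 2^2 + 1. Bump = 28. G_1 = 27.
G_1 = 27. HB_3(27) = 3^3. Bump = 256. G_2 = 255.
G_2 = 255. HB_4(255) = 3·4^3 + 3·4^2 + 3·4 + 3. Bump = 468. G_3 = 467.
G_3 = 467. HB_5(467) = 3·5^3 + 3·5^2 + 3·5 + 2. Bump = 776. G_4 = 775.
G_4 = 775. HB_6(775) = 3·6^3 + 3·6^2 + 3·6 + 1. Bump = 1198. G_5 = 1197.
G_5 = 1197. HB_7(1197) = 3·7^3 + 3·7^2 + 3·7. Bump = 1752. G_6 = 1751.

5, 27, 255, 467, 775, 1197, 1751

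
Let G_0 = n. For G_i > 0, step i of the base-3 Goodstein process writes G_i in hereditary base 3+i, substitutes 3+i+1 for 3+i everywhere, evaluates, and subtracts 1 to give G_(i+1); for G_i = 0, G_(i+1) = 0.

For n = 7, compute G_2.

9

[0] 7 ≡ 2·3 + 1 (base 3). Lift 4: 9. −1: 8.
[1] 8 ≡ 2·4 (base 4). Lift 5: 10. −1: 9.
[2] 9 ≡ 5 + 4 (base 5). Lift 6: 10. −1: 9.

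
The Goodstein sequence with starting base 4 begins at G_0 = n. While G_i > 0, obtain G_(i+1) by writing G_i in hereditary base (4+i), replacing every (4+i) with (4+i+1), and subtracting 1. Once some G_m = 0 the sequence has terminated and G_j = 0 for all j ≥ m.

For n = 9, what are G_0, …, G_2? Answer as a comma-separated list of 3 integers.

G_0=9  [base 4] 2·4 + 1  →[4↦5]→  2·5 + 1 = 11  −1 ⇒ G_1=10
G_1=10  [base 5] 2·5  →[5↦6]→  2·6 = 12  −1 ⇒ G_2=11

9, 10, 11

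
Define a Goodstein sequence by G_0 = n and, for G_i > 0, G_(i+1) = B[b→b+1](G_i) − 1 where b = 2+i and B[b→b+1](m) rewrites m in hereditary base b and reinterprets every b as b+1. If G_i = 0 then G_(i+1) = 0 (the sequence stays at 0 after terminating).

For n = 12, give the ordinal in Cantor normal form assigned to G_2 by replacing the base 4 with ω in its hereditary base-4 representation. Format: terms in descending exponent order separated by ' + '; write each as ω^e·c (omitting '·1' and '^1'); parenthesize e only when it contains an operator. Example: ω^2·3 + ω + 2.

[0] 12 ≡ 2^(2 + 1) + 2^2 (base 2). Lift 3: 108. −1: 107.
[1] 107 ≡ 3^(3 + 1) + 2·3^2 + 2·3 + 2 (base 3). Lift 4: 1066. −1: 1065.
[2] 1065 ≡ 4^(4 + 1) + 2·4^2 + 2·4 + 1 (base 4). Lift 5: 15686. −1: 15685.

ω^(ω + 1) + ω^2·2 + ω·2 + 1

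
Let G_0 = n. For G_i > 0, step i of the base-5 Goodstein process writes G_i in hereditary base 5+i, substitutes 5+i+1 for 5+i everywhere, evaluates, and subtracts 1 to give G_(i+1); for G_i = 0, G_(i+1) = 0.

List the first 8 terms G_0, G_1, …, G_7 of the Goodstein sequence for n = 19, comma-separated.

19, 21, 23, 25, 27, 29, 30, 31

step 0: 19 = 3·5 + 4; sub 6 for 5: 3·6 + 4; = 22; G_1 = 22−1 = 21
step 1: 21 = 3·6 + 3; sub 7 for 6: 3·7 + 3; = 24; G_2 = 24−1 = 23
step 2: 23 = 3·7 + 2; sub 8 for 7: 3·8 + 2; = 26; G_3 = 26−1 = 25
step 3: 25 = 3·8 + 1; sub 9 for 8: 3·9 + 1; = 28; G_4 = 28−1 = 27
step 4: 27 = 3·9; sub 10 for 9: 3·10; = 30; G_5 = 30−1 = 29
step 5: 29 = 2·10 + 9; sub 11 for 10: 2·11 + 9; = 31; G_6 = 31−1 = 30
step 6: 30 = 2·11 + 8; sub 12 for 11: 2·12 + 8; = 32; G_7 = 32−1 = 31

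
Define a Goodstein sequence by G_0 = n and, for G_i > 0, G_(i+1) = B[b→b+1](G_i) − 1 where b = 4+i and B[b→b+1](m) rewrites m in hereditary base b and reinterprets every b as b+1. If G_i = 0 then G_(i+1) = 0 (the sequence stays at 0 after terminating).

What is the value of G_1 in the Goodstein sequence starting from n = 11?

[0] 11 ≡ 2·4 + 3 (base 4). Lift 5: 13. −1: 12.
[1] 12 ≡ 2·5 + 2 (base 5). Lift 6: 14. −1: 13.

12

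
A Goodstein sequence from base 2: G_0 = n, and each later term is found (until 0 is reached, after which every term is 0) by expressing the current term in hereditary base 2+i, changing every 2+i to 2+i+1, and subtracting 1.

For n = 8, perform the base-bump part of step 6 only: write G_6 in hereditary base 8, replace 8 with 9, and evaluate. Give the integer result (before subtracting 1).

774841152

G_0 = 8. HB_2(8) = 2^(2 + 1). Bump = 81. G_1 = 80.
G_1 = 80. HB_3(80) = 2·3^3 + 2·3^2 + 2·3 + 2. Bump = 554. G_2 = 553.
G_2 = 553. HB_4(553) = 2·4^4 + 2·4^2 + 2·4 + 1. Bump = 6311. G_3 = 6310.
G_3 = 6310. HB_5(6310) = 2·5^5 + 2·5^2 + 2·5. Bump = 93396. G_4 = 93395.
G_4 = 93395. HB_6(93395) = 2·6^6 + 2·6^2 + 6 + 5. Bump = 1647196. G_5 = 1647195.
G_5 = 1647195. HB_7(1647195) = 2·7^7 + 2·7^2 + 7 + 4. Bump = 33554572. G_6 = 33554571.
G_6 = 33554571. HB_8(33554571) = 2·8^8 + 2·8^2 + 8 + 3. Bump = 774841152. G_7 = 774841151.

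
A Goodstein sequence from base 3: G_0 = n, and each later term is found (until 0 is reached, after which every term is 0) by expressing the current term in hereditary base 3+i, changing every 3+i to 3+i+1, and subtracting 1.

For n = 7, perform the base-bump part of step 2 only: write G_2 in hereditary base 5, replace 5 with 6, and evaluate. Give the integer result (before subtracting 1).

base 3: 7 = 2·3 + 1; at 4: 2·4 + 1 = 9; next = 8
base 4: 8 = 2·4; at 5: 2·5 = 10; next = 9
base 5: 9 = 5 + 4; at 6: 6 + 4 = 10; next = 9

10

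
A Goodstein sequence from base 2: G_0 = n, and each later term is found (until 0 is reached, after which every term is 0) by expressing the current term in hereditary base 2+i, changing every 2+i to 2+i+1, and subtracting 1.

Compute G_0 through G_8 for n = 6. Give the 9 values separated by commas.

[0] 6 ≡ 2^2 + 2 (base 2). Lift 3: 30. −1: 29.
[1] 29 ≡ 3^3 + 2 (base 3). Lift 4: 258. −1: 257.
[2] 257 ≡ 4^4 + 1 (base 4). Lift 5: 3126. −1: 3125.
[3] 3125 ≡ 5^5 (base 5). Lift 6: 46656. −1: 46655.
[4] 46655 ≡ 5·6^5 + 5·6^4 + 5·6^3 + 5·6^2 + 5·6 + 5 (base 6). Lift 7: 98040. −1: 98039.
[5] 98039 ≡ 5·7^5 + 5·7^4 + 5·7^3 + 5·7^2 + 5·7 + 4 (base 7). Lift 8: 187244. −1: 187243.
[6] 187243 ≡ 5·8^5 + 5·8^4 + 5·8^3 + 5·8^2 + 5·8 + 3 (base 8). Lift 9: 332148. −1: 332147.
[7] 332147 ≡ 5·9^5 + 5·9^4 + 5·9^3 + 5·9^2 + 5·9 + 2 (base 9). Lift 10: 555552. −1: 555551.

6, 29, 257, 3125, 46655, 98039, 187243, 332147, 555551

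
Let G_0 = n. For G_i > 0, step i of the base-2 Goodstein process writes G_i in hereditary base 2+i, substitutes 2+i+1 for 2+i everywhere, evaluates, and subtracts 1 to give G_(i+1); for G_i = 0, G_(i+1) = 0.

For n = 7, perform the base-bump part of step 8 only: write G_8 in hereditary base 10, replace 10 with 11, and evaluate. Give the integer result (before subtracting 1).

150051214

G_0 = 7. HB_2(7) = 2^2 + 2 + 1. Bump = 31. G_1 = 30.
G_1 = 30. HB_3(30) = 3^3 + 3. Bump = 260. G_2 = 259.
G_2 = 259. HB_4(259) = 4^4 + 3. Bump = 3128. G_3 = 3127.
G_3 = 3127. HB_5(3127) = 5^5 + 2. Bump = 46658. G_4 = 46657.
G_4 = 46657. HB_6(46657) = 6^6 + 1. Bump = 823544. G_5 = 823543.
G_5 = 823543. HB_7(823543) = 7^7. Bump = 16777216. G_6 = 16777215.
G_6 = 16777215. HB_8(16777215) = 7·8^7 + 7·8^6 + 7·8^5 + 7·8^4 + 7·8^3 + 7·8^2 + 7·8 + 7. Bump = 37665880. G_7 = 37665879.
G_7 = 37665879. HB_9(37665879) = 7·9^7 + 7·9^6 + 7·9^5 + 7·9^4 + 7·9^3 + 7·9^2 + 7·9 + 6. Bump = 77777776. G_8 = 77777775.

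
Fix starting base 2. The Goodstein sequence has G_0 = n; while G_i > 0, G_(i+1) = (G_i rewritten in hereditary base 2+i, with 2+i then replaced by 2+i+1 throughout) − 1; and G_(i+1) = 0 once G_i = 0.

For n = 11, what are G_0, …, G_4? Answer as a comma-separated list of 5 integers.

11, 84, 1027, 15627, 279937

i=0: 11 = 2^(2 + 1) + 2 + 1 (b=2); 2→3: 3^(3 + 1) + 3 + 1 = 85; 85−1 = 84
i=1: 84 = 3^(3 + 1) + 3 (b=3); 3→4: 4^(4 + 1) + 4 = 1028; 1028−1 = 1027
i=2: 1027 = 4^(4 + 1) + 3 (b=4); 4→5: 5^(5 + 1) + 3 = 15628; 15628−1 = 15627
i=3: 15627 = 5^(5 + 1) + 2 (b=5); 5→6: 6^(6 + 1) + 2 = 279938; 279938−1 = 279937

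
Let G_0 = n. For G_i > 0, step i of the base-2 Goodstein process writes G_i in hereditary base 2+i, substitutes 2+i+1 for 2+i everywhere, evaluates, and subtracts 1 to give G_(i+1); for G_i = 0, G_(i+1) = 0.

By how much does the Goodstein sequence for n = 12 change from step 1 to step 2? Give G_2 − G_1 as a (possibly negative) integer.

958

step 0: 12 = 2^(2 + 1) + 2^2; sub 3 for 2: 3^(3 + 1) + 3^3; = 108; G_1 = 108−1 = 107
step 1: 107 = 3^(3 + 1) + 2·3^2 + 2·3 + 2; sub 4 for 3: 4^(4 + 1) + 2·4^2 + 2·4 + 2; = 1066; G_2 = 1066−1 = 1065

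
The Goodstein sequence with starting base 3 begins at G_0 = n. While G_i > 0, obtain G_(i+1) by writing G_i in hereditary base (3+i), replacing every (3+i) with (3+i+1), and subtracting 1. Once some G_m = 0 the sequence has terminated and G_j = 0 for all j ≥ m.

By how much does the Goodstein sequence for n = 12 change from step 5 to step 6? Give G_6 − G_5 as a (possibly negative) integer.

6

(0) 12|_3 = 3^2 + 3 ↦ 4^2 + 4|_4 = 20 ⇒ 19
(1) 19|_4 = 4^2 + 3 ↦ 5^2 + 3|_5 = 28 ⇒ 27
(2) 27|_5 = 5^2 + 2 ↦ 6^2 + 2|_6 = 38 ⇒ 37
(3) 37|_6 = 6^2 + 1 ↦ 7^2 + 1|_7 = 50 ⇒ 49
(4) 49|_7 = 7^2 ↦ 8^2|_8 = 64 ⇒ 63
(5) 63|_8 = 7·8 + 7 ↦ 7·9 + 7|_9 = 70 ⇒ 69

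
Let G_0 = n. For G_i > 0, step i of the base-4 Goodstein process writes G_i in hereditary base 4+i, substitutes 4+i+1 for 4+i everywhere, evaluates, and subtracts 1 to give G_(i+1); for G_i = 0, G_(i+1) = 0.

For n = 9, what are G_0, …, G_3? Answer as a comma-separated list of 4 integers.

base 4: 9 = 2·4 + 1; at 5: 2·5 + 1 = 11; next = 10
base 5: 10 = 2·5; at 6: 2·6 = 12; next = 11
base 6: 11 = 6 + 5; at 7: 7 + 5 = 12; next = 11

9, 10, 11, 11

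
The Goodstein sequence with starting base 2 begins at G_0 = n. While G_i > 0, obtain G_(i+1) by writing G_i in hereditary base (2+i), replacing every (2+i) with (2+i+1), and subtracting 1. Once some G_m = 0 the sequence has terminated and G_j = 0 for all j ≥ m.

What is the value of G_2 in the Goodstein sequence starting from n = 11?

1027

step 0: 11 = 2^(2 + 1) + 2 + 1; sub 3 for 2: 3^(3 + 1) + 3 + 1; = 85; G_1 = 85−1 = 84
step 1: 84 = 3^(3 + 1) + 3; sub 4 for 3: 4^(4 + 1) + 4; = 1028; G_2 = 1028−1 = 1027
step 2: 1027 = 4^(4 + 1) + 3; sub 5 for 4: 5^(5 + 1) + 3; = 15628; G_3 = 15628−1 = 15627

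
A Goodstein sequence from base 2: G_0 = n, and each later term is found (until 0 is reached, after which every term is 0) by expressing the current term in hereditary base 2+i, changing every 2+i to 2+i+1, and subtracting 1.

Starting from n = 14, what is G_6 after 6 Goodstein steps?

134404971

14 —HB2→ 2^(2 + 1) + 2^2 + 2 —bump→ 3^(3 + 1) + 3^3 + 3 = 111 —(−1)→ 110
110 —HB3→ 3^(3 + 1) + 3^3 + 2 —bump→ 4^(4 + 1) + 4^4 + 2 = 1282 —(−1)→ 1281
1281 —HB4→ 4^(4 + 1) + 4^4 + 1 —bump→ 5^(5 + 1) + 5^5 + 1 = 18751 —(−1)→ 18750
18750 —HB5→ 5^(5 + 1) + 5^5 —bump→ 6^(6 + 1) + 6^6 = 326592 —(−1)→ 326591
326591 —HB6→ 6^(6 + 1) + 5·6^5 + 5·6^4 + 5·6^3 + 5·6^2 + 5·6 + 5 —bump→ 7^(7 + 1) + 5·7^5 + 5·7^4 + 5·7^3 + 5·7^2 + 5·7 + 5 = 5862841 —(−1)→ 5862840
5862840 —HB7→ 7^(7 + 1) + 5·7^5 + 5·7^4 + 5·7^3 + 5·7^2 + 5·7 + 4 —bump→ 8^(8 + 1) + 5·8^5 + 5·8^4 + 5·8^3 + 5·8^2 + 5·8 + 4 = 134404972 —(−1)→ 134404971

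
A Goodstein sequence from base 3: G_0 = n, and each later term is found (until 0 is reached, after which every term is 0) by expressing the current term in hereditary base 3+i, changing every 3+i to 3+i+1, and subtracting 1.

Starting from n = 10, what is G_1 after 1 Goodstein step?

step 0: 10 = 3^2 + 1; sub 4 for 3: 4^2 + 1; = 17; G_1 = 17−1 = 16
step 1: 16 = 4^2; sub 5 for 4: 5^2; = 25; G_2 = 25−1 = 24

16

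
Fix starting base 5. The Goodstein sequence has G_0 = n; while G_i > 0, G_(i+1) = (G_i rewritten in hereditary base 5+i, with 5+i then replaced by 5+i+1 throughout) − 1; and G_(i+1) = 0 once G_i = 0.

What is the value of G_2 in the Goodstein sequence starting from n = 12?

step 0: 12 = 2·5 + 2; sub 6 for 5: 2·6 + 2; = 14; G_1 = 14−1 = 13
step 1: 13 = 2·6 + 1; sub 7 for 6: 2·7 + 1; = 15; G_2 = 15−1 = 14
step 2: 14 = 2·7; sub 8 for 7: 2·8; = 16; G_3 = 16−1 = 15

14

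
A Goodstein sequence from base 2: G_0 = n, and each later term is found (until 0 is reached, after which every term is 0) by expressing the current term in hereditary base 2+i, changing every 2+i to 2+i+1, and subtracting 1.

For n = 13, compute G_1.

step 0: 13 = 2^(2 + 1) + 2^2 + 1; sub 3 for 2: 3^(3 + 1) + 3^3 + 1; = 109; G_1 = 109−1 = 108
step 1: 108 = 3^(3 + 1) + 3^3; sub 4 for 3: 4^(4 + 1) + 4^4; = 1280; G_2 = 1280−1 = 1279

108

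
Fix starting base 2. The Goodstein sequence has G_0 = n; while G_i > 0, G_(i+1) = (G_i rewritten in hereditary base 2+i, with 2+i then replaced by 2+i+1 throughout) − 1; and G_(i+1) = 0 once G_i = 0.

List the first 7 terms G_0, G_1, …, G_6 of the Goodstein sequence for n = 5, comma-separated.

5, 27, 255, 467, 775, 1197, 1751

(0) 5|_2 = 2^2 + 1 ↦ 3^3 + 1|_3 = 28 ⇒ 27
(1) 27|_3 = 3^3 ↦ 4^4|_4 = 256 ⇒ 255
(2) 255|_4 = 3·4^3 + 3·4^2 + 3·4 + 3 ↦ 3·5^3 + 3·5^2 + 3·5 + 3|_5 = 468 ⇒ 467
(3) 467|_5 = 3·5^3 + 3·5^2 + 3·5 + 2 ↦ 3·6^3 + 3·6^2 + 3·6 + 2|_6 = 776 ⇒ 775
(4) 775|_6 = 3·6^3 + 3·6^2 + 3·6 + 1 ↦ 3·7^3 + 3·7^2 + 3·7 + 1|_7 = 1198 ⇒ 1197
(5) 1197|_7 = 3·7^3 + 3·7^2 + 3·7 ↦ 3·8^3 + 3·8^2 + 3·8|_8 = 1752 ⇒ 1751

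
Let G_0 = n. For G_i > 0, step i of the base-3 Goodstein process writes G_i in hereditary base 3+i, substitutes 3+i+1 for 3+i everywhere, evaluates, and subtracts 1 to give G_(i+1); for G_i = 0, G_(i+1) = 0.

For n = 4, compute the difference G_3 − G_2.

G_0 = 4. HB_3(4) = 3 + 1. Bump = 5. G_1 = 4.
G_1 = 4. HB_4(4) = 4. Bump = 5. G_2 = 4.
G_2 = 4. HB_5(4) = 4. Bump = 4. G_3 = 3.

-1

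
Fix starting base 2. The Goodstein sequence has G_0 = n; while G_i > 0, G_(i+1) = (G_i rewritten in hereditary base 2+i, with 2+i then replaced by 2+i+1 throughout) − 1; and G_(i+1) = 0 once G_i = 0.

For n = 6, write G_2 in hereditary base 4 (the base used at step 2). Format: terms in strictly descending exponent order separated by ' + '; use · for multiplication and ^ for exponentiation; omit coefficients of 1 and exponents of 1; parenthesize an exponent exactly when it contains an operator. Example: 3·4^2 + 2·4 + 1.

G_0=6  [base 2] 2^2 + 2  →[2↦3]→  3^3 + 3 = 30  −1 ⇒ G_1=29
G_1=29  [base 3] 3^3 + 2  →[3↦4]→  4^4 + 2 = 258  −1 ⇒ G_2=257

4^4 + 1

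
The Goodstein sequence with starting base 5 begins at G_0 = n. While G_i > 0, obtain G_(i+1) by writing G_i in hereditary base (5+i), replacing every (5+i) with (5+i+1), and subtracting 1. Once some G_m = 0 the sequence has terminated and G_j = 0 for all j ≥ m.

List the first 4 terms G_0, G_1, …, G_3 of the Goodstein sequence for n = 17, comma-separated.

17, 19, 21, 23

(0) 17|_5 = 3·5 + 2 ↦ 3·6 + 2|_6 = 20 ⇒ 19
(1) 19|_6 = 3·6 + 1 ↦ 3·7 + 1|_7 = 22 ⇒ 21
(2) 21|_7 = 3·7 ↦ 3·8|_8 = 24 ⇒ 23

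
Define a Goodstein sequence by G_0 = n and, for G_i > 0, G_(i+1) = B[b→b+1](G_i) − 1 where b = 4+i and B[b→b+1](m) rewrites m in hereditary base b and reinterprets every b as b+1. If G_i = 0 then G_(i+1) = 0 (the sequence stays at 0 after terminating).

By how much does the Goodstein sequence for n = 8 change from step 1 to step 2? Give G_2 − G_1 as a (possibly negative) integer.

[0] 8 ≡ 2·4 (base 4). Lift 5: 10. −1: 9.
[1] 9 ≡ 5 + 4 (base 5). Lift 6: 10. −1: 9.

0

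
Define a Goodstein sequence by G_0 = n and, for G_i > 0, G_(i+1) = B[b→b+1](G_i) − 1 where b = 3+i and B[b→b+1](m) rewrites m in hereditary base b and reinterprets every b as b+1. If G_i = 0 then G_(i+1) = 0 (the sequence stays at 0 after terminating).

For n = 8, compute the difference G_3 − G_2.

step 0: 8 = 2·3 + 2; sub 4 for 3: 2·4 + 2; = 10; G_1 = 10−1 = 9
step 1: 9 = 2·4 + 1; sub 5 for 4: 2·5 + 1; = 11; G_2 = 11−1 = 10
step 2: 10 = 2·5; sub 6 for 5: 2·6; = 12; G_3 = 12−1 = 11

1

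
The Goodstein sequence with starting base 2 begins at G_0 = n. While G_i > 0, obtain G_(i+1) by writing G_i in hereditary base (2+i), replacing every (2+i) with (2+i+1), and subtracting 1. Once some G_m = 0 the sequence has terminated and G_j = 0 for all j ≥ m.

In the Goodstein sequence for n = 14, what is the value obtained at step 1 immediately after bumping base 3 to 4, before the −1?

i=0: 14 = 2^(2 + 1) + 2^2 + 2 (b=2); 2→3: 3^(3 + 1) + 3^3 + 3 = 111; 111−1 = 110
i=1: 110 = 3^(3 + 1) + 3^3 + 2 (b=3); 3→4: 4^(4 + 1) + 4^4 + 2 = 1282; 1282−1 = 1281

1282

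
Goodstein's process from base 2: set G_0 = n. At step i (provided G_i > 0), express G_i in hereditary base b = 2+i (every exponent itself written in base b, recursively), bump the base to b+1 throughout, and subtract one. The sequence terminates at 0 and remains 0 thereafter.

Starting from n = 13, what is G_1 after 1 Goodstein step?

108

i=0: 13 = 2^(2 + 1) + 2^2 + 1 (b=2); 2→3: 3^(3 + 1) + 3^3 + 1 = 109; 109−1 = 108
i=1: 108 = 3^(3 + 1) + 3^3 (b=3); 3→4: 4^(4 + 1) + 4^4 = 1280; 1280−1 = 1279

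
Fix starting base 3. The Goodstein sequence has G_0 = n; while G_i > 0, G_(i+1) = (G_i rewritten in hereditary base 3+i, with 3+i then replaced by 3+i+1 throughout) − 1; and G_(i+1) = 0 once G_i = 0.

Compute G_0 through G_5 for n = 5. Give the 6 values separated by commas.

5, 5, 5, 5, 4, 3

(0) 5|_3 = 3 + 2 ↦ 4 + 2|_4 = 6 ⇒ 5
(1) 5|_4 = 4 + 1 ↦ 5 + 1|_5 = 6 ⇒ 5
(2) 5|_5 = 5 ↦ 6|_6 = 6 ⇒ 5
(3) 5|_6 = 5 ↦ 5|_7 = 5 ⇒ 4
(4) 4|_7 = 4 ↦ 4|_8 = 4 ⇒ 3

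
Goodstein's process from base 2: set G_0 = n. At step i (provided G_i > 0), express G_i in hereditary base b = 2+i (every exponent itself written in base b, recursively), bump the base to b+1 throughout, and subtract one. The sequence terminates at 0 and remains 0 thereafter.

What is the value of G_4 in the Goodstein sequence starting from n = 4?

step 0: 4 = 2^2; sub 3 for 2: 3^3; = 27; G_1 = 27−1 = 26
step 1: 26 = 2·3^2 + 2·3 + 2; sub 4 for 3: 2·4^2 + 2·4 + 2; = 42; G_2 = 42−1 = 41
step 2: 41 = 2·4^2 + 2·4 + 1; sub 5 for 4: 2·5^2 + 2·5 + 1; = 61; G_3 = 61−1 = 60
step 3: 60 = 2·5^2 + 2·5; sub 6 for 5: 2·6^2 + 2·6; = 84; G_4 = 84−1 = 83
step 4: 83 = 2·6^2 + 6 + 5; sub 7 for 6: 2·7^2 + 7 + 5; = 110; G_5 = 110−1 = 109

83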